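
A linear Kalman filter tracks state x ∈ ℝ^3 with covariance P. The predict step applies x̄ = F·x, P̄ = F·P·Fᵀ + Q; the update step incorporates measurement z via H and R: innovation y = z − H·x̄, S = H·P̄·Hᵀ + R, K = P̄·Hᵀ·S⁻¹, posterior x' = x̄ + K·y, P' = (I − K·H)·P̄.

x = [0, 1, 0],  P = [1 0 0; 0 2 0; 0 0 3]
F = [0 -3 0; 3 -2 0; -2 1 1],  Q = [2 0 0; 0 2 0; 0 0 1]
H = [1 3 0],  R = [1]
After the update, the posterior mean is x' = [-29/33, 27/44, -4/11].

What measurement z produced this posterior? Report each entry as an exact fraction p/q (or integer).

z = [1]

x̄ = F·x = [-3, -2, 1]
P̄ = F·P·Fᵀ + Q = [20 12 -6; 12 19 -10; -6 -10 10]
S = H·P̄·Hᵀ + R = [264]
K = P̄·Hᵀ·S⁻¹ = [7/33; 23/88; -3/22]
x' − x̄ = [70/33, 115/44, -15/11] = K·y
y = (KᵀK)⁻¹·Kᵀ·(x' − x̄) = [10]
z = y + H·x̄ = [10] + [-9] = [1]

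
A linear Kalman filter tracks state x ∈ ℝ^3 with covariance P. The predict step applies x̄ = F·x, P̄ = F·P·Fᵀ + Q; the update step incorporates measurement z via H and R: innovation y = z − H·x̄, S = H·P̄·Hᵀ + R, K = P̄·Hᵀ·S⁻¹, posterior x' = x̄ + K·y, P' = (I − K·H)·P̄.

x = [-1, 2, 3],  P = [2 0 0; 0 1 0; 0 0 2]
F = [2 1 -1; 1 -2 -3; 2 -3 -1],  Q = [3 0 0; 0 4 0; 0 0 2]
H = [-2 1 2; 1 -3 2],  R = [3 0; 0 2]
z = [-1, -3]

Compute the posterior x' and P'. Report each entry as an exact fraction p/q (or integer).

x̄ = F·x = [-3, -14, -11]
P̄ = F·P·Fᵀ + Q = [14 8 7; 8 28 16; 7 16 21]
y = z − H·x̄ = [29, -20]
S = H·P̄·Hᵀ + R = [147 -50; -50 140]
K = P̄·Hᵀ·S⁻¹ = [-4/113 9/565; 99/452 -1067/4520; 621/1808 2347/18080]
x' = x̄ + K·y = [-491/113, -1323/452, -6573/1808]
P' = (I − K·H)·P̄ = [7754/565 5796/565 4826/565; 5796/565 9013/1130 29827/4520; 4826/565 29827/4520 104093/18080]

x' = [-491/113, -1323/452, -6573/1808]
P' = [7754/565 5796/565 4826/565; 5796/565 9013/1130 29827/4520; 4826/565 29827/4520 104093/18080]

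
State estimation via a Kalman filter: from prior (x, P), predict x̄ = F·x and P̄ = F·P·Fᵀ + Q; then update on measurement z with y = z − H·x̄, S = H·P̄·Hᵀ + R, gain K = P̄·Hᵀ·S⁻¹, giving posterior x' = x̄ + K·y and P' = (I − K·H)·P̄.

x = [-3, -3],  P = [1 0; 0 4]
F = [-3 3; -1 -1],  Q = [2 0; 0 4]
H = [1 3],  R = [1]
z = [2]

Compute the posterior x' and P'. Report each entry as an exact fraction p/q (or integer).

x' = [-64/15, 54/25]
P' = [125/3 -69/5; -69/5 117/25]

x̄ = F·x = [0, 6]
P̄ = F·P·Fᵀ + Q = [47 -9; -9 9]
y = z − H·x̄ = [-16]
S = H·P̄·Hᵀ + R = [75]
K = P̄·Hᵀ·S⁻¹ = [4/15; 6/25]
x' = x̄ + K·y = [-64/15, 54/25]
P' = (I − K·H)·P̄ = [125/3 -69/5; -69/5 117/25]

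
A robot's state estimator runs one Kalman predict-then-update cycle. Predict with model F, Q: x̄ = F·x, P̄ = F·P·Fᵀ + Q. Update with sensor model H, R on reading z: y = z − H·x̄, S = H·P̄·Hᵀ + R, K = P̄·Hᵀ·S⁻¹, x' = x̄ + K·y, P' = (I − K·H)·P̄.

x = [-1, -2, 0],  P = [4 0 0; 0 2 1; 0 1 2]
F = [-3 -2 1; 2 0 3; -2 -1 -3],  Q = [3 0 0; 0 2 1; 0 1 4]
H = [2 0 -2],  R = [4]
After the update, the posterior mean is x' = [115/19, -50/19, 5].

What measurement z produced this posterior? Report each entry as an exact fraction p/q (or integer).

z = [2]

x̄ = F·x = [7, -2, 4]
P̄ = F·P·Fᵀ + Q = [45 -24 27; -24 36 -36; 27 -36 46]
S = H·P̄·Hᵀ + R = [152]
K = P̄·Hᵀ·S⁻¹ = [9/38; 3/19; -1/4]
x' − x̄ = [-18/19, -12/19, 1] = K·y
y = (KᵀK)⁻¹·Kᵀ·(x' − x̄) = [-4]
z = y + H·x̄ = [-4] + [6] = [2]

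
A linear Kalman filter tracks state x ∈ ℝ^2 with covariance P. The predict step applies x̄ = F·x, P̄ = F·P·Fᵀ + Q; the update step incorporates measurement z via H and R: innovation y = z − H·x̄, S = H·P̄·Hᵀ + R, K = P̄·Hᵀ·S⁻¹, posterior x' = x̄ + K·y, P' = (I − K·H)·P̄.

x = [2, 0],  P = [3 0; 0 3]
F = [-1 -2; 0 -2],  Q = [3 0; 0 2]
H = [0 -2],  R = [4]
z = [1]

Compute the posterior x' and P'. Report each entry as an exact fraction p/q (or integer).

x' = [-12/5, -7/15]
P' = [42/5 4/5; 4/5 14/15]

x̄ = F·x = [-2, 0]
P̄ = F·P·Fᵀ + Q = [18 12; 12 14]
y = z − H·x̄ = [1]
S = H·P̄·Hᵀ + R = [60]
K = P̄·Hᵀ·S⁻¹ = [-2/5; -7/15]
x' = x̄ + K·y = [-12/5, -7/15]
P' = (I − K·H)·P̄ = [42/5 4/5; 4/5 14/15]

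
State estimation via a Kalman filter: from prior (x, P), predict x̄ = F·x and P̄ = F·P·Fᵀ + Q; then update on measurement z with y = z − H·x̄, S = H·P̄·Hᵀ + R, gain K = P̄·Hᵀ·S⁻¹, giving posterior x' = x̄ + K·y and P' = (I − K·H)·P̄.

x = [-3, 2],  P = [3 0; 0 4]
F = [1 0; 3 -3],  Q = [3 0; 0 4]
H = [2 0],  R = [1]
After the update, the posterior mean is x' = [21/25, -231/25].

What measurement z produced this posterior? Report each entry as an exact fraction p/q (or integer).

x̄ = F·x = [-3, -15]
P̄ = F·P·Fᵀ + Q = [6 9; 9 67]
S = H·P̄·Hᵀ + R = [25]
K = P̄·Hᵀ·S⁻¹ = [12/25; 18/25]
x' − x̄ = [96/25, 144/25] = K·y
y = (KᵀK)⁻¹·Kᵀ·(x' − x̄) = [8]
z = y + H·x̄ = [8] + [-6] = [2]

z = [2]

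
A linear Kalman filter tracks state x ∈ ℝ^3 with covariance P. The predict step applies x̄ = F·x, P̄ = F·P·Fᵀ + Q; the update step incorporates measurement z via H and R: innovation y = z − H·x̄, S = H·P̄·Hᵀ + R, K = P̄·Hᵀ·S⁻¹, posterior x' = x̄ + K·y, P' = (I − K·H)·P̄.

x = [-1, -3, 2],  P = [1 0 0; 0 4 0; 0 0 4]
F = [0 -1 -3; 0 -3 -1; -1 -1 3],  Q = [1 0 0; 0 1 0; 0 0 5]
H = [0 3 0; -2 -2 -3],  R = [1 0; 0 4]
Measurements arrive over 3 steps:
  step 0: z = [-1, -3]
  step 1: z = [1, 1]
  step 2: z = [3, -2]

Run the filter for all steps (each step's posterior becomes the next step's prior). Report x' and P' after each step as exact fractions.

step 0: x̄ = F·x = [-3, 7, 10]
step 0: P̄ = F·P·Fᵀ + Q = [41 24 -32; 24 41 0; -32 0 46]
step 0: y = z − H·x̄ = [-22, 35]
step 0: S = H·P̄·Hᵀ + R = [370 -390; -390 554]
step 0: K = P̄·Hᵀ·S⁻¹ = [6657/13220 775/2644; 8721/26440 -13/5288; -1443/2644 -1369/2644]
step 0: x' = x̄ + K·y = [-50489/13220, -9057/26440, 10271/2644]
step 0: P' = (I − K·H)·P̄ = [97233/6610 2219/13220 -13629/1322; 2219/13220 2907/26440 -481/2644; -13629/1322 -481/2644 10159/1322]
step 1: x̄ = F·x = [-299073/26440, -75539/26440, 83633/5288]
step 1: P̄ = F·P·Fᵀ + Q = [1829107/26440 570161/26440 -527803/5288; 570161/26440 226923/26440 -164321/5288; -527803/5288 -164321/5288 805175/5288]
step 1: y = z − H·x̄ = [253057/26440, 531711/26440]
step 1: S = H·P̄·Hᵀ + R = [2068747/26440 2611941/26440; 2611941/26440 7596603/26440]
step 1: K = P̄·Hᵀ·S⁻¹ = [10187634/18686363 4168191/18686363; 36528659/112118178 870647/336354534; -11043973/18686363 -26659762/56059089]
step 1: x' = x̄ + K·y = [-30040149/18686363, 17565217/56059089, 11124511/18686363]
step 1: P' = (I − K·H)·P̄ = [142021235/18686363 3395878/18686363 -102502330/18686363; 3395878/18686363 36528659/336354534 -11043973/56059089; -102502330/18686363 -11043973/56059089 82637886/18686363]
step 2: x̄ = F·x = [-117685816/56059089, -28689728/18686363, 172675829/56059089]
step 2: P̄ = F·P·Fᵀ + Q = [13362637697/336354534 434377049/37372726 -18824808889/336354534; 434377049/37372726 195001265/37372726 -609379299/37372726; -18824808889/336354534 -609379299/37372726 29252107367/336354534]
step 2: y = z − H·x̄ = [142128273/18686363, -1600691/56059089]
step 2: S = H·P̄·Hᵀ + R = [1792384111/37372726 1708143807/37372726; 1708143807/37372726 64649457335/336354534]
step 2: K = P̄·Hᵀ·S⁻¹ = [5849948697/11205240596 2409951035/11205240596; 777757343403/2397921487544 5124431421/2397921487544; -686797651029/1198960743772 -562517260895/1198960743772]
step 2: x' = x̄ + K·y = [10451238749/5602620298, 1116933738725/1198960743772, -757309269131/599480371886]
step 2: P' = (I − K·H)·P̄ = [42025913097/5602620298 1949982899/11205240596 -30273903721/5602620298; 1949982899/11205240596 259252447801/2397921487544 -228932550343/1198960743772; -30273903721/5602620298 -228932550343/1198960743772 2610860822809/599480371886]

step 0: x' = [-50489/13220, -9057/26440, 10271/2644], P' = [97233/6610 2219/13220 -13629/1322; 2219/13220 2907/26440 -481/2644; -13629/1322 -481/2644 10159/1322]
step 1: x' = [-30040149/18686363, 17565217/56059089, 11124511/18686363], P' = [142021235/18686363 3395878/18686363 -102502330/18686363; 3395878/18686363 36528659/336354534 -11043973/56059089; -102502330/18686363 -11043973/56059089 82637886/18686363]
step 2: x' = [10451238749/5602620298, 1116933738725/1198960743772, -757309269131/599480371886], P' = [42025913097/5602620298 1949982899/11205240596 -30273903721/5602620298; 1949982899/11205240596 259252447801/2397921487544 -228932550343/1198960743772; -30273903721/5602620298 -228932550343/1198960743772 2610860822809/599480371886]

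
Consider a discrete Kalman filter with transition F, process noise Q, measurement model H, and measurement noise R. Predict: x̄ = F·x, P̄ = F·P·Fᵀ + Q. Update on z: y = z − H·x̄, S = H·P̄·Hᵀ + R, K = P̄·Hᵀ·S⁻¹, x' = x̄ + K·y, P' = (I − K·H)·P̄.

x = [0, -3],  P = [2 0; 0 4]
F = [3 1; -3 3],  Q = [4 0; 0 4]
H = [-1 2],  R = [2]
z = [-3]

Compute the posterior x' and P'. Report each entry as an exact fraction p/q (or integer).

x̄ = F·x = [-3, -9]
P̄ = F·P·Fᵀ + Q = [26 -6; -6 58]
y = z − H·x̄ = [12]
S = H·P̄·Hᵀ + R = [284]
K = P̄·Hᵀ·S⁻¹ = [-19/142; 61/142]
x' = x̄ + K·y = [-327/71, -273/71]
P' = (I − K·H)·P̄ = [1485/71 733/71; 733/71 397/71]

x' = [-327/71, -273/71]
P' = [1485/71 733/71; 733/71 397/71]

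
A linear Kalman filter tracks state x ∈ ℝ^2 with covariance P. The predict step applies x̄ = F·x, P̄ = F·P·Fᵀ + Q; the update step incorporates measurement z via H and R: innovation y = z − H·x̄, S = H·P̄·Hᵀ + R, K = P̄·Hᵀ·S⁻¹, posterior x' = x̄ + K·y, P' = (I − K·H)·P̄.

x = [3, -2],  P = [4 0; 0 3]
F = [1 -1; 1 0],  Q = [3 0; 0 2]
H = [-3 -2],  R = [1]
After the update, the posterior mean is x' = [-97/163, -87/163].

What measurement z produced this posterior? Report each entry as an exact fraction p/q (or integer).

z = [3]

x̄ = F·x = [5, 3]
P̄ = F·P·Fᵀ + Q = [10 4; 4 6]
S = H·P̄·Hᵀ + R = [163]
K = P̄·Hᵀ·S⁻¹ = [-38/163; -24/163]
x' − x̄ = [-912/163, -576/163] = K·y
y = (KᵀK)⁻¹·Kᵀ·(x' − x̄) = [24]
z = y + H·x̄ = [24] + [-21] = [3]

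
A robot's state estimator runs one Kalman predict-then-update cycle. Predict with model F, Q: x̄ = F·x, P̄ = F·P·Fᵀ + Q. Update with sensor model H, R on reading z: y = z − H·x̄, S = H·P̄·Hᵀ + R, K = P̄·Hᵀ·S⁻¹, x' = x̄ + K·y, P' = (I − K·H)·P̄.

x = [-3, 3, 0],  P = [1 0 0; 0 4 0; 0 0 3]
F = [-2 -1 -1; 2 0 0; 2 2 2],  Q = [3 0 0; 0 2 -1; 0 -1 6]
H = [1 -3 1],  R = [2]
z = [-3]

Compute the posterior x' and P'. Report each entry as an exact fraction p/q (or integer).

x' = [7/13, -2/13, -44/13]
P' = [514/39 -80/39 -746/39; -80/39 107/78 443/78; -746/39 443/78 2843/78]

x̄ = F·x = [3, -6, 0]
P̄ = F·P·Fᵀ + Q = [14 -4 -18; -4 6 3; -18 3 38]
y = z − H·x̄ = [-24]
S = H·P̄·Hᵀ + R = [78]
K = P̄·Hᵀ·S⁻¹ = [4/39; -19/78; 11/78]
x' = x̄ + K·y = [7/13, -2/13, -44/13]
P' = (I − K·H)·P̄ = [514/39 -80/39 -746/39; -80/39 107/78 443/78; -746/39 443/78 2843/78]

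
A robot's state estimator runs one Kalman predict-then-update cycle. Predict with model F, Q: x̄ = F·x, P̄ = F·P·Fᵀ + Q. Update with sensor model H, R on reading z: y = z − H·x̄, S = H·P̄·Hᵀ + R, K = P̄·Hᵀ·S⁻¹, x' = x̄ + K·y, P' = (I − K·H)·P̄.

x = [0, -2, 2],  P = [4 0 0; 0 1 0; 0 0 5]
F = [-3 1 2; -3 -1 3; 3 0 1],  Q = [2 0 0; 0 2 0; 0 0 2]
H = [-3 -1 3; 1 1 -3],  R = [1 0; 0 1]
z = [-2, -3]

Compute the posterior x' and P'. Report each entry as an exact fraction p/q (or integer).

x̄ = F·x = [2, 8, 2]
P̄ = F·P·Fᵀ + Q = [59 65 -26; 65 84 -21; -26 -21 43]
y = z − H·x̄ = [6, -7]
S = H·P̄·Hᵀ + R = [1987 -1346; -1346 943]
K = P̄·Hᵀ·S⁻¹ = [-9956/20675 -9782/20675; -37154/62025 -39088/62025; -21892/62025 -42824/62025]
x' = x̄ + K·y = [50088/20675, 546892/62025, 292466/62025]
P' = (I − K·H)·P̄ = [9869/20675 12707/20675 10786/20675; 12707/20675 790088/62025 289099/62025; 10786/20675 289099/62025 121427/62025]

x' = [50088/20675, 546892/62025, 292466/62025]
P' = [9869/20675 12707/20675 10786/20675; 12707/20675 790088/62025 289099/62025; 10786/20675 289099/62025 121427/62025]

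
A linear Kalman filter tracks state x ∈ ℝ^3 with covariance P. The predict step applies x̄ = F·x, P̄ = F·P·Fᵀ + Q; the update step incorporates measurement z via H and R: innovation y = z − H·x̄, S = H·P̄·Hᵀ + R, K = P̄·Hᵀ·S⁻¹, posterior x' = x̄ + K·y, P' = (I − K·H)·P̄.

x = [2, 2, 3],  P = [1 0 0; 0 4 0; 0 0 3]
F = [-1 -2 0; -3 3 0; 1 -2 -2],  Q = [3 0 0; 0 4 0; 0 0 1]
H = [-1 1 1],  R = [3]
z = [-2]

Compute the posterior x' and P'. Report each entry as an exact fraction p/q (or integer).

x̄ = F·x = [-6, 0, -8]
P̄ = F·P·Fᵀ + Q = [20 -21 15; -21 49 -27; 15 -27 30]
y = z − H·x̄ = [0]
S = H·P̄·Hᵀ + R = [60]
K = P̄·Hᵀ·S⁻¹ = [-13/30; 43/60; -1/5]
x' = x̄ + K·y = [-6, 0, -8]
P' = (I − K·H)·P̄ = [131/15 -71/30 49/5; -71/30 1091/60 -92/5; 49/5 -92/5 138/5]

x' = [-6, 0, -8]
P' = [131/15 -71/30 49/5; -71/30 1091/60 -92/5; 49/5 -92/5 138/5]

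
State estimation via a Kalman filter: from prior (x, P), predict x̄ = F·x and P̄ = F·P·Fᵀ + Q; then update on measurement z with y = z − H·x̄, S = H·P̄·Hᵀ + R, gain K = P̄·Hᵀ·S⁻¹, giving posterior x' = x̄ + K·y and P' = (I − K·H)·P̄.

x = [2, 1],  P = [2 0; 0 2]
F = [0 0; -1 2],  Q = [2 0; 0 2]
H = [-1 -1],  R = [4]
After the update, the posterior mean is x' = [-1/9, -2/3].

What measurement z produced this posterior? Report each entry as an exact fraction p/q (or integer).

x̄ = F·x = [0, 0]
P̄ = F·P·Fᵀ + Q = [2 0; 0 12]
S = H·P̄·Hᵀ + R = [18]
K = P̄·Hᵀ·S⁻¹ = [-1/9; -2/3]
x' − x̄ = [-1/9, -2/3] = K·y
y = (KᵀK)⁻¹·Kᵀ·(x' − x̄) = [1]
z = y + H·x̄ = [1] + [0] = [1]

z = [1]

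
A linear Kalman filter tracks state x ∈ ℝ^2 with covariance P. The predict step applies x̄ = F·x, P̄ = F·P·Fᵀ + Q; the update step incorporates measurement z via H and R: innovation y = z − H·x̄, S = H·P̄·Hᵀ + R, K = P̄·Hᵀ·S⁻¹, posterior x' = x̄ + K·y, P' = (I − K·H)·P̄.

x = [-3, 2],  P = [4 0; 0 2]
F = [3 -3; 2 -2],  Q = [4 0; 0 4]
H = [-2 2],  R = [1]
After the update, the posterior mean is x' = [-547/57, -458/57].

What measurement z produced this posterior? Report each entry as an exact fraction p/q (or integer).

x̄ = F·x = [-15, -10]
P̄ = F·P·Fᵀ + Q = [58 36; 36 28]
S = H·P̄·Hᵀ + R = [57]
K = P̄·Hᵀ·S⁻¹ = [-44/57; -16/57]
x' − x̄ = [308/57, 112/57] = K·y
y = (KᵀK)⁻¹·Kᵀ·(x' − x̄) = [-7]
z = y + H·x̄ = [-7] + [10] = [3]

z = [3]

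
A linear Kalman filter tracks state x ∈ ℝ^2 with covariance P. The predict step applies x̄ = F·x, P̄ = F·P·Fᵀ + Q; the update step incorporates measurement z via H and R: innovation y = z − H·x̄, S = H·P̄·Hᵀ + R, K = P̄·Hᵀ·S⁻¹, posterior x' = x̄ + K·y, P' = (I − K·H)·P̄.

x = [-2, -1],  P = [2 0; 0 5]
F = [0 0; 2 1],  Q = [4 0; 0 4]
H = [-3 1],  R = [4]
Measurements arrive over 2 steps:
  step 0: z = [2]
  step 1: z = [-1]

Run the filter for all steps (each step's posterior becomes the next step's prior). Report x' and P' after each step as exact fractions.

step 0: x' = [-28/19, -166/57], P' = [28/19 68/19; 68/19 680/57]
step 1: x' = [-831/1085, -771/217], P' = [2288/1085 1236/217; 1236/217 4120/217]

step 0: x̄ = F·x = [0, -5]
step 0: P̄ = F·P·Fᵀ + Q = [4 0; 0 17]
step 0: y = z − H·x̄ = [7]
step 0: S = H·P̄·Hᵀ + R = [57]
step 0: K = P̄·Hᵀ·S⁻¹ = [-4/19; 17/57]
step 0: x' = x̄ + K·y = [-28/19, -166/57]
step 0: P' = (I − K·H)·P̄ = [28/19 68/19; 68/19 680/57]
step 1: x̄ = F·x = [0, -334/57]
step 1: P̄ = F·P·Fᵀ + Q = [4 0; 0 2060/57]
step 1: y = z − H·x̄ = [277/57]
step 1: S = H·P̄·Hᵀ + R = [4340/57]
step 1: K = P̄·Hᵀ·S⁻¹ = [-171/1085; 103/217]
step 1: x' = x̄ + K·y = [-831/1085, -771/217]
step 1: P' = (I − K·H)·P̄ = [2288/1085 1236/217; 1236/217 4120/217]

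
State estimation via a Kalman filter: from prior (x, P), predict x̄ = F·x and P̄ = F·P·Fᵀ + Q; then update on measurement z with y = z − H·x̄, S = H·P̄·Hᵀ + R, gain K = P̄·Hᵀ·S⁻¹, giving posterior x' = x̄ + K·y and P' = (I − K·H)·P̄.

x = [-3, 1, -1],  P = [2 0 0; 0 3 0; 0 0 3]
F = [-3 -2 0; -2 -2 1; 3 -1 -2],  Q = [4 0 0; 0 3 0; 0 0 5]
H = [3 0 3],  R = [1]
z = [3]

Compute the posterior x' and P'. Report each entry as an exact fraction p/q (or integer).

x̄ = F·x = [7, 3, -8]
P̄ = F·P·Fᵀ + Q = [34 24 -12; 24 26 -12; -12 -12 38]
y = z − H·x̄ = [6]
S = H·P̄·Hᵀ + R = [433]
K = P̄·Hᵀ·S⁻¹ = [66/433; 36/433; 78/433]
x' = x̄ + K·y = [3427/433, 1515/433, -2996/433]
P' = (I − K·H)·P̄ = [10366/433 8016/433 -10344/433; 8016/433 9962/433 -8004/433; -10344/433 -8004/433 10370/433]

x' = [3427/433, 1515/433, -2996/433]
P' = [10366/433 8016/433 -10344/433; 8016/433 9962/433 -8004/433; -10344/433 -8004/433 10370/433]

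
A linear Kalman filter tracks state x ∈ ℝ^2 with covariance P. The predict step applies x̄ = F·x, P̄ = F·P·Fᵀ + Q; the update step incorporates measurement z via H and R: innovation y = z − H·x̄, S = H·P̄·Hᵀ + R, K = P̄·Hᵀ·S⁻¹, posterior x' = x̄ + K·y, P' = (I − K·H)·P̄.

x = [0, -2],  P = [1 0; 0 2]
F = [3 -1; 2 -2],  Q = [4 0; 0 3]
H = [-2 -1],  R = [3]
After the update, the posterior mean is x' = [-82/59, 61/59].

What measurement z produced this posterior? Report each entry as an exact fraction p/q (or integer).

x̄ = F·x = [2, 4]
P̄ = F·P·Fᵀ + Q = [15 10; 10 15]
S = H·P̄·Hᵀ + R = [118]
K = P̄·Hᵀ·S⁻¹ = [-20/59; -35/118]
x' − x̄ = [-200/59, -175/59] = K·y
y = (KᵀK)⁻¹·Kᵀ·(x' − x̄) = [10]
z = y + H·x̄ = [10] + [-8] = [2]

z = [2]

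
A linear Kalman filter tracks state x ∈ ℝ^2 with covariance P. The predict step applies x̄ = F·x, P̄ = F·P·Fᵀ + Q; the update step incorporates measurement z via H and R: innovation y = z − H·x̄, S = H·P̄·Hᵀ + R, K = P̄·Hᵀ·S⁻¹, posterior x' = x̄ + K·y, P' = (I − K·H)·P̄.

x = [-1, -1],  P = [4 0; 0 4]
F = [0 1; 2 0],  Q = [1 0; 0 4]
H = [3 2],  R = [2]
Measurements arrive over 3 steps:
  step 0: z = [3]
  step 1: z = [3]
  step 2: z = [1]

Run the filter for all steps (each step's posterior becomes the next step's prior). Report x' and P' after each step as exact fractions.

step 0: x' = [23/127, 146/127], P' = [410/127 -600/127; -600/127 940/127]
step 1: x' = [3715/4049, 650/4049], P' = [28966/4049 -42648/4049; -42648/4049 64668/4049]
step 2: x' = [-91001/131239, 214882/131239], P' = [1915018/131239 -2836968/131239; -2836968/131239 4263684/131239]

step 0: x̄ = F·x = [-1, -2]
step 0: P̄ = F·P·Fᵀ + Q = [5 0; 0 20]
step 0: y = z − H·x̄ = [10]
step 0: S = H·P̄·Hᵀ + R = [127]
step 0: K = P̄·Hᵀ·S⁻¹ = [15/127; 40/127]
step 0: x' = x̄ + K·y = [23/127, 146/127]
step 0: P' = (I − K·H)·P̄ = [410/127 -600/127; -600/127 940/127]
step 1: x̄ = F·x = [146/127, 46/127]
step 1: P̄ = F·P·Fᵀ + Q = [1067/127 -1200/127; -1200/127 2148/127]
step 1: y = z − H·x̄ = [-149/127]
step 1: S = H·P̄·Hᵀ + R = [4049/127]
step 1: K = P̄·Hᵀ·S⁻¹ = [801/4049; 696/4049]
step 1: x' = x̄ + K·y = [3715/4049, 650/4049]
step 1: P' = (I − K·H)·P̄ = [28966/4049 -42648/4049; -42648/4049 64668/4049]
step 2: x̄ = F·x = [650/4049, 7430/4049]
step 2: P̄ = F·P·Fᵀ + Q = [68717/4049 -85296/4049; -85296/4049 132060/4049]
step 2: y = z − H·x̄ = [-12761/4049]
step 2: S = H·P̄·Hᵀ + R = [131239/4049]
step 2: K = P̄·Hᵀ·S⁻¹ = [35559/131239; 8232/131239]
step 2: x' = x̄ + K·y = [-91001/131239, 214882/131239]
step 2: P' = (I − K·H)·P̄ = [1915018/131239 -2836968/131239; -2836968/131239 4263684/131239]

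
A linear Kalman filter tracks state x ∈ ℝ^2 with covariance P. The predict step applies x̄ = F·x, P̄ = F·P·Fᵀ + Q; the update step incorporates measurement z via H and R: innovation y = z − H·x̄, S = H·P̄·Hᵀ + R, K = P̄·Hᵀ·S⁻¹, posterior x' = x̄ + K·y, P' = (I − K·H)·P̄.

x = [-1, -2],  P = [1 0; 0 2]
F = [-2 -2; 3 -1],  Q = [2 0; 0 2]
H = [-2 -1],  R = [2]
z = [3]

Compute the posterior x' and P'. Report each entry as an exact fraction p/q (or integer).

x̄ = F·x = [6, -1]
P̄ = F·P·Fᵀ + Q = [14 -2; -2 13]
y = z − H·x̄ = [14]
S = H·P̄·Hᵀ + R = [63]
K = P̄·Hᵀ·S⁻¹ = [-26/63; -1/7]
x' = x̄ + K·y = [2/9, -3]
P' = (I − K·H)·P̄ = [206/63 -40/7; -40/7 82/7]

x' = [2/9, -3]
P' = [206/63 -40/7; -40/7 82/7]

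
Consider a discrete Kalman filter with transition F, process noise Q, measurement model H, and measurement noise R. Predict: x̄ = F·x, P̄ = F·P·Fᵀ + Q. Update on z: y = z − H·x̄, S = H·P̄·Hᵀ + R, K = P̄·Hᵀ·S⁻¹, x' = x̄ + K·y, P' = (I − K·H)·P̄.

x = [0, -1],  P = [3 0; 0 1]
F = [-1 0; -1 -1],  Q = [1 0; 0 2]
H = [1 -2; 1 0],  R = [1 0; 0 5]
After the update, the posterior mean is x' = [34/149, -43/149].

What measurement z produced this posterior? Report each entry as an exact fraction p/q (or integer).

z = [1, 1]

x̄ = F·x = [0, 1]
P̄ = F·P·Fᵀ + Q = [4 3; 3 6]
S = H·P̄·Hᵀ + R = [17 -2; -2 9]
K = P̄·Hᵀ·S⁻¹ = [-10/149 64/149; -75/149 33/149]
x' − x̄ = [34/149, -192/149] = K·y
y = (KᵀK)⁻¹·Kᵀ·(x' − x̄) = [3, 1]
z = y + H·x̄ = [3, 1] + [-2, 0] = [1, 1]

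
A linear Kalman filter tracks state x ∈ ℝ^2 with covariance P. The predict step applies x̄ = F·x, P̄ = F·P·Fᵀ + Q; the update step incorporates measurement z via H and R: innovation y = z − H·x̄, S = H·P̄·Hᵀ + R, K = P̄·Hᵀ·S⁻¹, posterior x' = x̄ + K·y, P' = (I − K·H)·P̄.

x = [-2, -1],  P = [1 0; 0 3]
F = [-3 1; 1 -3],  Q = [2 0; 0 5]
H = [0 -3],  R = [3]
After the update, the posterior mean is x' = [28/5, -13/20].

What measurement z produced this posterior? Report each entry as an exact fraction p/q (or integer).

z = [2]

x̄ = F·x = [5, 1]
P̄ = F·P·Fᵀ + Q = [14 -12; -12 33]
S = H·P̄·Hᵀ + R = [300]
K = P̄·Hᵀ·S⁻¹ = [3/25; -33/100]
x' − x̄ = [3/5, -33/20] = K·y
y = (KᵀK)⁻¹·Kᵀ·(x' − x̄) = [5]
z = y + H·x̄ = [5] + [-3] = [2]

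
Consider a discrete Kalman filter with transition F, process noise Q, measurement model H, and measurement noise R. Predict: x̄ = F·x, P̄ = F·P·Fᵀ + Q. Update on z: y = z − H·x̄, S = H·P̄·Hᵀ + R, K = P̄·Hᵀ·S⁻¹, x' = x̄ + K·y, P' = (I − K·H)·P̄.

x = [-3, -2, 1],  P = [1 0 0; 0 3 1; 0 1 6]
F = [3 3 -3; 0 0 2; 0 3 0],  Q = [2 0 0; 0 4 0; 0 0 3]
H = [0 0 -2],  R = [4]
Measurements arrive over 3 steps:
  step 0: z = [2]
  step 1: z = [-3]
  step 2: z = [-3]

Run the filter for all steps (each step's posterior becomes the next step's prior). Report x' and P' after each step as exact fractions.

step 0: x̄ = F·x = [-18, 2, -6]
step 0: P̄ = F·P·Fᵀ + Q = [74 -30 18; -30 28 6; 18 6 30]
step 0: y = z − H·x̄ = [-10]
step 0: S = H·P̄·Hᵀ + R = [124]
step 0: K = P̄·Hᵀ·S⁻¹ = [-9/31; -3/31; -15/31]
step 0: x' = x̄ + K·y = [-468/31, 92/31, -36/31]
step 0: P' = (I − K·H)·P̄ = [1970/31 -1038/31 18/31; -1038/31 832/31 6/31; 18/31 6/31 30/31]
step 1: x̄ = F·x = [-1020/31, -72/31, 276/31]
step 1: P̄ = F·P·Fᵀ + Q = [6434/31 -36/31 -1908/31; -36/31 244/31 36/31; -1908/31 36/31 7581/31]
step 1: y = z − H·x̄ = [459/31]
step 1: S = H·P̄·Hᵀ + R = [30448/31]
step 1: K = P̄·Hᵀ·S⁻¹ = [477/3806; -9/3806; -7581/15224]
step 1: x' = x̄ + K·y = [-118167/3806, -8973/3806, 23295/15224]
step 1: P' = (I − K·H)·P̄ = [365606/1903 -1656/1903 -477/1903; -1656/1903 14968/1903 9/1903; -477/1903 9/1903 7581/7612]
step 2: x̄ = F·x = [-1595565/15224, 23295/7612, -26919/3806]
step 2: P̄ = F·P·Fᵀ + Q = [13698581/7612 -28359/3806 119727/1903; -28359/3806 15193/1903 54/1903; 119727/1903 54/1903 140421/1903]
step 2: y = z − H·x̄ = [-32628/1903]
step 2: S = H·P̄·Hᵀ + R = [569296/1903]
step 2: K = P̄·Hᵀ·S⁻¹ = [-119727/284648; -27/142324; -140421/284648]
step 2: x' = x̄ + K·y = [-27780003/284648, 436017/142324, 49293/35581]
step 2: P' = (I − K·H)·P̄ = [62148536/35581 -265968/35581 119727/142324; -265968/35581 284068/35581 27/71162; 119727/142324 27/71162 140421/142324]

step 0: x' = [-468/31, 92/31, -36/31], P' = [1970/31 -1038/31 18/31; -1038/31 832/31 6/31; 18/31 6/31 30/31]
step 1: x' = [-118167/3806, -8973/3806, 23295/15224], P' = [365606/1903 -1656/1903 -477/1903; -1656/1903 14968/1903 9/1903; -477/1903 9/1903 7581/7612]
step 2: x' = [-27780003/284648, 436017/142324, 49293/35581], P' = [62148536/35581 -265968/35581 119727/142324; -265968/35581 284068/35581 27/71162; 119727/142324 27/71162 140421/142324]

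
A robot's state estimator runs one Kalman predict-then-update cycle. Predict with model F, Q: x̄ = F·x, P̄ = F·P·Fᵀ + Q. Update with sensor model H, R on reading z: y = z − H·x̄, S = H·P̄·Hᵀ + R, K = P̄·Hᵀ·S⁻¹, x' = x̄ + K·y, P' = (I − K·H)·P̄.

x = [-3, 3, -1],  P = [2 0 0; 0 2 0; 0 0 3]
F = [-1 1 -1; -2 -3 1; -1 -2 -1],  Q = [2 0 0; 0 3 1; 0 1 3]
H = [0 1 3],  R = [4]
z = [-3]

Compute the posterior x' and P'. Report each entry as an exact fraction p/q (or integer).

x' = [917/132, -269/132, -47/132]
P' = [593/66 -293/66 97/66; -293/66 743/66 -223/66; 97/66 -223/66 95/66]

x̄ = F·x = [7, -4, -2]
P̄ = F·P·Fᵀ + Q = [9 -5 1; -5 32 14; 1 14 16]
y = z − H·x̄ = [7]
S = H·P̄·Hᵀ + R = [264]
K = P̄·Hᵀ·S⁻¹ = [-1/132; 37/132; 31/132]
x' = x̄ + K·y = [917/132, -269/132, -47/132]
P' = (I − K·H)·P̄ = [593/66 -293/66 97/66; -293/66 743/66 -223/66; 97/66 -223/66 95/66]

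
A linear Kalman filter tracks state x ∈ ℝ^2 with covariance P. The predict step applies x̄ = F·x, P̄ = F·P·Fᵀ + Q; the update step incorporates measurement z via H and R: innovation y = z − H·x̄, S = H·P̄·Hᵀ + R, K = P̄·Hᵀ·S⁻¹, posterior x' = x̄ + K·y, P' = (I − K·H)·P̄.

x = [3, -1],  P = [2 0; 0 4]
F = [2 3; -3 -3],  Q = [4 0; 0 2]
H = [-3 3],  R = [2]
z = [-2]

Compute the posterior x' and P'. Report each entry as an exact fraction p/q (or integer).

x' = [-897/901, -1506/901]
P' = [1776/901 1680/901; 1680/901 1784/901]

x̄ = F·x = [3, -6]
P̄ = F·P·Fᵀ + Q = [48 -48; -48 56]
y = z − H·x̄ = [25]
S = H·P̄·Hᵀ + R = [1802]
K = P̄·Hᵀ·S⁻¹ = [-144/901; 156/901]
x' = x̄ + K·y = [-897/901, -1506/901]
P' = (I − K·H)·P̄ = [1776/901 1680/901; 1680/901 1784/901]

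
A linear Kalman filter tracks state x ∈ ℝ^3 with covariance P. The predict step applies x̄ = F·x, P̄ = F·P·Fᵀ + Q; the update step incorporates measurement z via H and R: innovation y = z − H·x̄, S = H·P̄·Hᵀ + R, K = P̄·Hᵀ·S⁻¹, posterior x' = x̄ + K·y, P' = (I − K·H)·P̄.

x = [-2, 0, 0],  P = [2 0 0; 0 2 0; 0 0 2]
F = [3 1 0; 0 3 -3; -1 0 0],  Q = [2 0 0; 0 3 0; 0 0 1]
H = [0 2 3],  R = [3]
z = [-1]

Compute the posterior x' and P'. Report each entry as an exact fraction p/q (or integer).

x' = [-179/31, -91/31, 103/62]
P' = [676/31 264/31 -177/31; 264/31 195/31 -117/31; -177/31 -117/31 159/62]

x̄ = F·x = [-6, 0, 2]
P̄ = F·P·Fᵀ + Q = [22 6 -6; 6 39 0; -6 0 3]
y = z − H·x̄ = [-7]
S = H·P̄·Hᵀ + R = [186]
K = P̄·Hᵀ·S⁻¹ = [-1/31; 13/31; 3/62]
x' = x̄ + K·y = [-179/31, -91/31, 103/62]
P' = (I − K·H)·P̄ = [676/31 264/31 -177/31; 264/31 195/31 -117/31; -177/31 -117/31 159/62]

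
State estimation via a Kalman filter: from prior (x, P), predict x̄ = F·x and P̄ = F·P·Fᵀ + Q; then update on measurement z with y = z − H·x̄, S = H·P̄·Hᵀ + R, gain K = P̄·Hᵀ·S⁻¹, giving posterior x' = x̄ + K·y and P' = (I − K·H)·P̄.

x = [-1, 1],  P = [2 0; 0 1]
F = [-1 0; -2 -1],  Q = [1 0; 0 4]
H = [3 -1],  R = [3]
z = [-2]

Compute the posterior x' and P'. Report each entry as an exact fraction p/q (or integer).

x' = [-1/19, 23/19]
P' = [32/19 81/19; 81/19 246/19]

x̄ = F·x = [1, 1]
P̄ = F·P·Fᵀ + Q = [3 4; 4 13]
y = z − H·x̄ = [-4]
S = H·P̄·Hᵀ + R = [19]
K = P̄·Hᵀ·S⁻¹ = [5/19; -1/19]
x' = x̄ + K·y = [-1/19, 23/19]
P' = (I − K·H)·P̄ = [32/19 81/19; 81/19 246/19]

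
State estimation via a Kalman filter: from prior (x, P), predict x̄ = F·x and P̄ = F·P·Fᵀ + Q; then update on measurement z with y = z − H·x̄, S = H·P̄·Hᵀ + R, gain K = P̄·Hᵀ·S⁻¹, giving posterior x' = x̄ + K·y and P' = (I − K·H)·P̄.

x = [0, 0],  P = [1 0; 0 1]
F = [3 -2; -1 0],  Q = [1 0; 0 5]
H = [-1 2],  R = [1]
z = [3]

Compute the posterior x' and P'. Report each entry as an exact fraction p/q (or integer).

x̄ = F·x = [0, 0]
P̄ = F·P·Fᵀ + Q = [14 -3; -3 6]
y = z − H·x̄ = [3]
S = H·P̄·Hᵀ + R = [51]
K = P̄·Hᵀ·S⁻¹ = [-20/51; 5/17]
x' = x̄ + K·y = [-20/17, 15/17]
P' = (I − K·H)·P̄ = [314/51 49/17; 49/17 27/17]

x' = [-20/17, 15/17]
P' = [314/51 49/17; 49/17 27/17]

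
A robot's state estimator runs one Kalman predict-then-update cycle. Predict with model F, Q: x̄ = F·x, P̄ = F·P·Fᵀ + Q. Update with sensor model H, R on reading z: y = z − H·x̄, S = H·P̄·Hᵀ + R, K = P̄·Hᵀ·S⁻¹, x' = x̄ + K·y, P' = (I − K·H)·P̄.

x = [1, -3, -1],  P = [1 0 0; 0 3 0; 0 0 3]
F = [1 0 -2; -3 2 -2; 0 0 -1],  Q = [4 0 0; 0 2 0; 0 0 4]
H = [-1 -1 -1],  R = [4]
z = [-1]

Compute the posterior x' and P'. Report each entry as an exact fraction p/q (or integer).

x' = [443/105, -107/21, 181/105]
P' = [761/105 -131/21 22/105; -131/21 235/21 -64/21; 22/105 -64/21 374/105]

x̄ = F·x = [3, -7, 1]
P̄ = F·P·Fᵀ + Q = [17 9 6; 9 35 6; 6 6 7]
y = z − H·x̄ = [-4]
S = H·P̄·Hᵀ + R = [105]
K = P̄·Hᵀ·S⁻¹ = [-32/105; -10/21; -19/105]
x' = x̄ + K·y = [443/105, -107/21, 181/105]
P' = (I − K·H)·P̄ = [761/105 -131/21 22/105; -131/21 235/21 -64/21; 22/105 -64/21 374/105]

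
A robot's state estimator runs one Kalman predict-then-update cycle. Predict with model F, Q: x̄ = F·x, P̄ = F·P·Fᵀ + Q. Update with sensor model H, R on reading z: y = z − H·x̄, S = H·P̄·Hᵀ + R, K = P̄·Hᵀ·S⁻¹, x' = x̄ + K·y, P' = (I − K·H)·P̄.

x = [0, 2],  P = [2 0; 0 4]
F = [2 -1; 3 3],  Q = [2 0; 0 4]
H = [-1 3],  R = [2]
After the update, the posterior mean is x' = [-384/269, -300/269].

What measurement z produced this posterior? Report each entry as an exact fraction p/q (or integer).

x̄ = F·x = [-2, 6]
P̄ = F·P·Fᵀ + Q = [14 0; 0 58]
S = H·P̄·Hᵀ + R = [538]
K = P̄·Hᵀ·S⁻¹ = [-7/269; 87/269]
x' − x̄ = [154/269, -1914/269] = K·y
y = (KᵀK)⁻¹·Kᵀ·(x' − x̄) = [-22]
z = y + H·x̄ = [-22] + [20] = [-2]

z = [-2]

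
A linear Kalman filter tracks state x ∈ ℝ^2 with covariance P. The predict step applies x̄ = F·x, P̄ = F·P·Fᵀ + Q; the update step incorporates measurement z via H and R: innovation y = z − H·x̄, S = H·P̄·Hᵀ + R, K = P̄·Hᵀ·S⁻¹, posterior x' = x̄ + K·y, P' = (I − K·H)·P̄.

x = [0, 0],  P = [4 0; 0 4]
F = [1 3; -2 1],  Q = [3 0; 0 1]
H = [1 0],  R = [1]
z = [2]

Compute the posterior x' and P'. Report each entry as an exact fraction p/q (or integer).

x' = [43/22, 2/11]
P' = [43/44 1/11; 1/11 227/11]

x̄ = F·x = [0, 0]
P̄ = F·P·Fᵀ + Q = [43 4; 4 21]
y = z − H·x̄ = [2]
S = H·P̄·Hᵀ + R = [44]
K = P̄·Hᵀ·S⁻¹ = [43/44; 1/11]
x' = x̄ + K·y = [43/22, 2/11]
P' = (I − K·H)·P̄ = [43/44 1/11; 1/11 227/11]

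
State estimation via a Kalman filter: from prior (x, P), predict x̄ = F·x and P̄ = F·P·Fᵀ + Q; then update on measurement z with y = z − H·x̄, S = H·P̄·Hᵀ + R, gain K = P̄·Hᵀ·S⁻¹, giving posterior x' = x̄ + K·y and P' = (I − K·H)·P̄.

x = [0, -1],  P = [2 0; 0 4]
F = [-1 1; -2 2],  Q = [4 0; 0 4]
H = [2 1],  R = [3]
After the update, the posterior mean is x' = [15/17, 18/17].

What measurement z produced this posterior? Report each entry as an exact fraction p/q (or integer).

x̄ = F·x = [-1, -2]
P̄ = F·P·Fᵀ + Q = [10 12; 12 28]
S = H·P̄·Hᵀ + R = [119]
K = P̄·Hᵀ·S⁻¹ = [32/119; 52/119]
x' − x̄ = [32/17, 52/17] = K·y
y = (KᵀK)⁻¹·Kᵀ·(x' − x̄) = [7]
z = y + H·x̄ = [7] + [-4] = [3]

z = [3]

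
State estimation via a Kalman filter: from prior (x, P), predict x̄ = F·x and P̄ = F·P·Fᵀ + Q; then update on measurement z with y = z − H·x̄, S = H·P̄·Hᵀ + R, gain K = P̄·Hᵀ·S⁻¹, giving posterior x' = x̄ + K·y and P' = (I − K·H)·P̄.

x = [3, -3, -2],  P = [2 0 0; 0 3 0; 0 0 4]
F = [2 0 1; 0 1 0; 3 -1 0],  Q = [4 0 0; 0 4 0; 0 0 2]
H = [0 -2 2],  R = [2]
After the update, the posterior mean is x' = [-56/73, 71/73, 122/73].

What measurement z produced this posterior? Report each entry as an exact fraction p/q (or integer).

z = [1]

x̄ = F·x = [4, -3, 12]
P̄ = F·P·Fᵀ + Q = [16 0 12; 0 7 -3; 12 -3 23]
S = H·P̄·Hᵀ + R = [146]
K = P̄·Hᵀ·S⁻¹ = [12/73; -10/73; 26/73]
x' − x̄ = [-348/73, 290/73, -754/73] = K·y
y = (KᵀK)⁻¹·Kᵀ·(x' − x̄) = [-29]
z = y + H·x̄ = [-29] + [30] = [1]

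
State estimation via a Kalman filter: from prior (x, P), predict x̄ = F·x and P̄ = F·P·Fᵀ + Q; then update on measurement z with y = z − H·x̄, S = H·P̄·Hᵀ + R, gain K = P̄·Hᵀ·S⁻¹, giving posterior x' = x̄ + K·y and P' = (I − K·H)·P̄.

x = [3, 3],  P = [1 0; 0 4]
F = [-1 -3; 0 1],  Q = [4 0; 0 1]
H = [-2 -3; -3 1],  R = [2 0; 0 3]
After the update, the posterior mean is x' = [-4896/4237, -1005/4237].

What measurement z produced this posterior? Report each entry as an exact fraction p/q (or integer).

x̄ = F·x = [-12, 3]
P̄ = F·P·Fᵀ + Q = [41 -12; -12 5]
S = H·P̄·Hᵀ + R = [67 147; 147 449]
K = P̄·Hᵀ·S⁻¹ = [-809/8474 -2283/8474; -993/4237 712/4237]
x' − x̄ = [45948/4237, -13716/4237] = K·y
y = (KᵀK)⁻¹·Kᵀ·(x' − x̄) = [-12, -36]
z = y + H·x̄ = [-12, -36] + [15, 39] = [3, 3]

z = [3, 3]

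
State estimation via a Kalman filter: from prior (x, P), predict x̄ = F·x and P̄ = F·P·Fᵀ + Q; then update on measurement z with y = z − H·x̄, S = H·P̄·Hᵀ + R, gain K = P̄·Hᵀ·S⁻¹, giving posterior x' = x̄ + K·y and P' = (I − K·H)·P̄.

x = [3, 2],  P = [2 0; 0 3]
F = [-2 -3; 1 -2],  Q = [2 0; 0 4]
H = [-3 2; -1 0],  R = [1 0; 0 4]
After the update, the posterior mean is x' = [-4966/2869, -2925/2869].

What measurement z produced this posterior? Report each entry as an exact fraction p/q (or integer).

x̄ = F·x = [-12, -1]
P̄ = F·P·Fᵀ + Q = [37 14; 14 18]
S = H·P̄·Hᵀ + R = [238 83; 83 41]
K = P̄·Hᵀ·S⁻¹ = [-332/2869 -1917/2869; 916/2869 -2834/2869]
x' − x̄ = [29462/2869, -56/2869] = K·y
y = (KᵀK)⁻¹·Kᵀ·(x' − x̄) = [-31, -10]
z = y + H·x̄ = [-31, -10] + [34, 12] = [3, 2]

z = [3, 2]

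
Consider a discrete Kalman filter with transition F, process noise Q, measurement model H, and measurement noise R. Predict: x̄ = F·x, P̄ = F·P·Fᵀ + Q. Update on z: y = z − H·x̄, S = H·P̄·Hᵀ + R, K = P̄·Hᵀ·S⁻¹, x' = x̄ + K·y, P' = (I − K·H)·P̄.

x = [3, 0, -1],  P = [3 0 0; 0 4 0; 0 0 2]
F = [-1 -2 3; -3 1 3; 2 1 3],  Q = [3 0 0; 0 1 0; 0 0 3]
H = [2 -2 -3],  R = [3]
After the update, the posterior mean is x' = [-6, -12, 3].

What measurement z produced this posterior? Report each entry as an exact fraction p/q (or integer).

z = [3]

x̄ = F·x = [-6, -12, 3]
P̄ = F·P·Fᵀ + Q = [40 19 4; 19 50 4; 4 4 37]
S = H·P̄·Hᵀ + R = [544]
K = P̄·Hᵀ·S⁻¹ = [15/272; -37/272; -111/544]
x' − x̄ = [0, 0, 0] = K·y
y = (KᵀK)⁻¹·Kᵀ·(x' − x̄) = [0]
z = y + H·x̄ = [0] + [3] = [3]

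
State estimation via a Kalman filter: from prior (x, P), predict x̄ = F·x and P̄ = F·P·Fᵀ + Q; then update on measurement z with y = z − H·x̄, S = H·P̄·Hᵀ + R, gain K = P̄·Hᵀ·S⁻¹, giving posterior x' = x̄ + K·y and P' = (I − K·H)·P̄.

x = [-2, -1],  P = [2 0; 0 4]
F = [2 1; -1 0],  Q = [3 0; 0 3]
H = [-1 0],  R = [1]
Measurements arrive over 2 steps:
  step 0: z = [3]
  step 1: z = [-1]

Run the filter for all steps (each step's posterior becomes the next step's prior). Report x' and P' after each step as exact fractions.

step 0: x̄ = F·x = [-5, 2]
step 0: P̄ = F·P·Fᵀ + Q = [15 -4; -4 5]
step 0: y = z − H·x̄ = [-2]
step 0: S = H·P̄·Hᵀ + R = [16]
step 0: K = P̄·Hᵀ·S⁻¹ = [-15/16; 1/4]
step 0: x' = x̄ + K·y = [-25/8, 3/2]
step 0: P' = (I − K·H)·P̄ = [15/16 -1/4; -1/4 4]
step 1: x̄ = F·x = [-19/4, 25/8]
step 1: P̄ = F·P·Fᵀ + Q = [39/4 -13/8; -13/8 63/16]
step 1: y = z − H·x̄ = [-23/4]
step 1: S = H·P̄·Hᵀ + R = [43/4]
step 1: K = P̄·Hᵀ·S⁻¹ = [-39/43; 13/86]
step 1: x' = x̄ + K·y = [20/43, 97/43]
step 1: P' = (I − K·H)·P̄ = [39/43 -13/86; -13/86 635/172]

step 0: x' = [-25/8, 3/2], P' = [15/16 -1/4; -1/4 4]
step 1: x' = [20/43, 97/43], P' = [39/43 -13/86; -13/86 635/172]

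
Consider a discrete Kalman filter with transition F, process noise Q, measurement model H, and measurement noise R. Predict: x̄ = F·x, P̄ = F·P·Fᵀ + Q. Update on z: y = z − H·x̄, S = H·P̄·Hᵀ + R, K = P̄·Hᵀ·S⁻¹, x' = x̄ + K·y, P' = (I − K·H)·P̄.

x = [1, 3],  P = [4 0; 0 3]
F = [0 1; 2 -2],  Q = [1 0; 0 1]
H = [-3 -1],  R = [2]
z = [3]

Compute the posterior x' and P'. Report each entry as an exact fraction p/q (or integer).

x' = [45/31, -212/31]
P' = [88/31 -252/31; -252/31 778/31]

x̄ = F·x = [3, -4]
P̄ = F·P·Fᵀ + Q = [4 -6; -6 29]
y = z − H·x̄ = [8]
S = H·P̄·Hᵀ + R = [31]
K = P̄·Hᵀ·S⁻¹ = [-6/31; -11/31]
x' = x̄ + K·y = [45/31, -212/31]
P' = (I − K·H)·P̄ = [88/31 -252/31; -252/31 778/31]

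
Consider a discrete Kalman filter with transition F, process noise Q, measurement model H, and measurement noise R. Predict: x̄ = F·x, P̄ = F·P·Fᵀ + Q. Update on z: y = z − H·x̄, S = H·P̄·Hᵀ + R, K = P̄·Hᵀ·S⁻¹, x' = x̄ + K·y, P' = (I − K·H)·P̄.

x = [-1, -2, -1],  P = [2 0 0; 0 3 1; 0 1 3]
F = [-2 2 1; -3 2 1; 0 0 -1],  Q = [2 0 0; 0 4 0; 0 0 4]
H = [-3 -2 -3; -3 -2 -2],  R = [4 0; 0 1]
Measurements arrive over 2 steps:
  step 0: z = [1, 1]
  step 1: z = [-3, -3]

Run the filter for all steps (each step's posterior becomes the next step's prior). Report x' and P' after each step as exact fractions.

step 0: x' = [-1277/1428, 619/1428, 523/1428], P' = [2525/1428 -529/476 -1903/1428; -529/476 4373/1428 -565/476; -1903/1428 -565/476 4133/1428]
step 1: x' = [432270/813983, 696913/813983, -108891/813983], P' = [32691463/23605507 -19415332/23605507 -25347447/23605507; -19415332/23605507 72154336/23605507 -37188796/23605507; -25347447/23605507 -37188796/23605507 68359355/23605507]

step 0: x̄ = F·x = [-3, -2, 1]
step 0: P̄ = F·P·Fᵀ + Q = [29 31 -5; 31 41 -5; -5 -5 7]
step 0: y = z − H·x̄ = [-9, -10]
step 0: S = H·P̄·Hᵀ + R = [714 714; 714 726]
step 0: K = P̄·Hᵀ·S⁻¹ = [109/476 -5/12; 275/1428 -5/12; -275/476 7/12]
step 0: x' = x̄ + K·y = [-1277/1428, 619/1428, 523/1428]
step 0: P' = (I − K·H)·P̄ = [2525/1428 -529/476 -1903/1428; -529/476 4373/1428 -565/476; -1903/1428 -565/476 4133/1428]
step 1: x̄ = F·x = [4315/1428, 466/119, -523/1428]
step 1: P̄ = F·P·Fᵀ + Q = [48109/1428 4615/119 -4549/1428; 4615/119 18436/357 -1613/357; -4549/1428 -1613/357 9845/1428]
step 1: y = z − H·x̄ = [1523/119, 18799/1428]
step 1: S = H·P̄·Hᵀ + R = [331882/357 329708/357; 329708/357 1327121/1428]
step 1: K = P̄·Hᵀ·S⁻¹ = [4199654/23605507 -8548831/23605507; 6375928/23605507 -11685084/23605507; -13664533/23605507 13701223/23605507]
step 1: x' = x̄ + K·y = [432270/813983, 696913/813983, -108891/813983]
step 1: P' = (I − K·H)·P̄ = [32691463/23605507 -19415332/23605507 -25347447/23605507; -19415332/23605507 72154336/23605507 -37188796/23605507; -25347447/23605507 -37188796/23605507 68359355/23605507]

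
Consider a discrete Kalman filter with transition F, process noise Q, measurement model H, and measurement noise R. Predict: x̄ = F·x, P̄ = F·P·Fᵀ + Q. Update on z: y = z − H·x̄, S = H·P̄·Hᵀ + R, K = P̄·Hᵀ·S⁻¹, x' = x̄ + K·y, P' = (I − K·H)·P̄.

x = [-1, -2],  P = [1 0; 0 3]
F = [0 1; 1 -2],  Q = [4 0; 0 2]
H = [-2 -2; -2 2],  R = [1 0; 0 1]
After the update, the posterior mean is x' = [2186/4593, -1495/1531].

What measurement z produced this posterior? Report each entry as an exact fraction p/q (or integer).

z = [1, -3]

x̄ = F·x = [-2, 3]
P̄ = F·P·Fᵀ + Q = [7 -6; -6 15]
S = H·P̄·Hᵀ + R = [41 -32; -32 137]
K = P̄·Hᵀ·S⁻¹ = [-1106/4593 -1130/4593; -374/1531 382/1531]
x' − x̄ = [11372/4593, -6088/1531] = K·y
y = (KᵀK)⁻¹·Kᵀ·(x' − x̄) = [3, -13]
z = y + H·x̄ = [3, -13] + [-2, 10] = [1, -3]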